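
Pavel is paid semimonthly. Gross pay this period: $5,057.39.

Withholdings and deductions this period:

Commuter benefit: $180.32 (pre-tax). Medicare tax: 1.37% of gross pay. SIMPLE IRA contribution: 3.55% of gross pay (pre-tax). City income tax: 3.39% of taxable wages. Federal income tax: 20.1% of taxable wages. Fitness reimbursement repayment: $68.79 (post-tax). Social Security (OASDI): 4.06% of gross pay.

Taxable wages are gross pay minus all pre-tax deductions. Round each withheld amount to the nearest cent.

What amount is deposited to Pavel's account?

$3,250.67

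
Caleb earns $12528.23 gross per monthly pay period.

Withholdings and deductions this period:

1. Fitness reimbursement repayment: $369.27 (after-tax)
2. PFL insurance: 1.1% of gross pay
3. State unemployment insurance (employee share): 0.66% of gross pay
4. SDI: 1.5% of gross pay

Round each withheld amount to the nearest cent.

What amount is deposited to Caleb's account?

PFL insurance: $12528.23 × 0.011 = $137.81
SDI: $12528.23 × 0.015 = $187.92
State unemployment insurance (employee share): $12528.23 × 0.0066 = $82.69
Fitness reimbursement repayment: $369.27
Total deductions = $137.81 + $187.92 + $82.69 + $369.27 = $777.69
Net pay = $12528.23 − $777.69 = $11750.54

$11750.54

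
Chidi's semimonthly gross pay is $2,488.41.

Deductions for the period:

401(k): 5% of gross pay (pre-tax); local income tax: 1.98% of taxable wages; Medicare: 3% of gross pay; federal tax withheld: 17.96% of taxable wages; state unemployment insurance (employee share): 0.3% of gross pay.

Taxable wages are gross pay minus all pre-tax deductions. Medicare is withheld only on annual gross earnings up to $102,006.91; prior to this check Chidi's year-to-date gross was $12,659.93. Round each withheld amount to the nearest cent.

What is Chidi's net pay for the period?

401(k): $2,488.41 × 0.05 = $124.42
Taxable wages = $2,488.41 − $124.42 = $2,363.99
Local income tax: $2,363.99 × 0.0198 = $46.81
Federal tax withheld: $2,363.99 × 0.1796 = $424.57
Medicare: cap not yet reached, full $2,488.41 is subject → $2,488.41 × 0.03 = $74.65
State unemployment insurance (employee share): $2,488.41 × 0.003 = $7.47
Total deductions = $124.42 + $46.81 + $424.57 + $74.65 + $7.47 = $677.92
Net pay = $2,488.41 − $677.92 = $1,810.49

$1,810.49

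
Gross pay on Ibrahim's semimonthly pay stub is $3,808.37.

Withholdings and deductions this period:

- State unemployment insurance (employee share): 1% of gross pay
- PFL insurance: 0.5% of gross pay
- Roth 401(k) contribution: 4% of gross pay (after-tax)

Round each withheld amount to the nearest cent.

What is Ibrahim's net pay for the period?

State unemployment insurance (employee share): $3,808.37 × 0.01 = $38.08
PFL insurance: $3,808.37 × 0.005 = $19.04
Roth 401(k) contribution: $3,808.37 × 0.04 = $152.33
Total deductions = $38.08 + $19.04 + $152.33 = $209.45
Net pay = $3,808.37 − $209.45 = $3,598.92

$3,598.92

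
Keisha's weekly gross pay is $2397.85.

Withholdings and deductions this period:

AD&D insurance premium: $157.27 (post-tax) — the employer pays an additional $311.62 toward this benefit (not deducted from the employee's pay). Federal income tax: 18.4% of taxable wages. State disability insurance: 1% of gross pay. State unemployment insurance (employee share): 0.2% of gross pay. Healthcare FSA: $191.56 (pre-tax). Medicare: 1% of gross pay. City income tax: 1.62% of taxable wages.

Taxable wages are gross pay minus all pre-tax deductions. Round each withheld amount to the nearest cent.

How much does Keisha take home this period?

$1554.56

Healthcare FSA: $191.56
Taxable wages = $2397.85 − $191.56 = $2206.29
City income tax: $2206.29 × 0.0162 = $35.74
Federal income tax: $2206.29 × 0.184 = $405.96
Medicare: $2397.85 × 0.01 = $23.98
State disability insurance: $2397.85 × 0.01 = $23.98
State unemployment insurance (employee share): $2397.85 × 0.002 = $4.80
AD&D insurance premium: $157.27
(Employer's $311.62 toward AD&D insurance premium is not withheld from the employee.)
Total deductions = $191.56 + $35.74 + $405.96 + $23.98 + $23.98 + $4.80 + $157.27 = $843.29
Net pay = $2397.85 − $843.29 = $1554.56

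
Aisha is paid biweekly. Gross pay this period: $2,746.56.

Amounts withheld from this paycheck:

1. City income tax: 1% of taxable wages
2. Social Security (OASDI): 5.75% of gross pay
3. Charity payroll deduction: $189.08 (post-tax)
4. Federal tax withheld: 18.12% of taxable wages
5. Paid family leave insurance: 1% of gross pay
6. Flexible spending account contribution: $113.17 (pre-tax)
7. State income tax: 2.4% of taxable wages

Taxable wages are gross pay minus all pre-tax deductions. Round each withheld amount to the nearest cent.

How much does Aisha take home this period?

$1,692.21

Flexible spending account contribution: $113.17
Taxable wages = $2,746.56 − $113.17 = $2,633.39
Federal tax withheld: $2,633.39 × 0.1812 = $477.17
State income tax: $2,633.39 × 0.024 = $63.20
City income tax: $2,633.39 × 0.01 = $26.33
Paid family leave insurance: $2,746.56 × 0.01 = $27.47
Social Security (OASDI): $2,746.56 × 0.0575 = $157.93
Charity payroll deduction: $189.08
Total deductions = $113.17 + $477.17 + $63.20 + $26.33 + $27.47 + $157.93 + $189.08 = $1,054.35
Net pay = $2,746.56 − $1,054.35 = $1,692.21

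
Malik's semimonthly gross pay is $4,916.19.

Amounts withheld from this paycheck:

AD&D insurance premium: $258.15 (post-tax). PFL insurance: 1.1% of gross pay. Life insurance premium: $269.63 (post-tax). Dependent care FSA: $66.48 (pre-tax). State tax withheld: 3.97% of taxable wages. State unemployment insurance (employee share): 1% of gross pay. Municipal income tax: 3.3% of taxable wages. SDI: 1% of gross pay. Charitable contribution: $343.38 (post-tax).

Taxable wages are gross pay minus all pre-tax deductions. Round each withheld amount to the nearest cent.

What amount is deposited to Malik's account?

$3,473.58

Dependent care FSA: $66.48
Taxable wages = $4,916.19 − $66.48 = $4,849.71
State tax withheld: $4,849.71 × 0.0397 = $192.53
Municipal income tax: $4,849.71 × 0.033 = $160.04
PFL insurance: $4,916.19 × 0.011 = $54.08
State unemployment insurance (employee share): $4,916.19 × 0.01 = $49.16
SDI: $4,916.19 × 0.01 = $49.16
Charitable contribution: $343.38
Life insurance premium: $269.63
AD&D insurance premium: $258.15
Total deductions = $66.48 + $192.53 + $160.04 + $54.08 + $49.16 + $49.16 + $343.38 + $269.63 + $258.15 = $1,442.61
Net pay = $4,916.19 − $1,442.61 = $3,473.58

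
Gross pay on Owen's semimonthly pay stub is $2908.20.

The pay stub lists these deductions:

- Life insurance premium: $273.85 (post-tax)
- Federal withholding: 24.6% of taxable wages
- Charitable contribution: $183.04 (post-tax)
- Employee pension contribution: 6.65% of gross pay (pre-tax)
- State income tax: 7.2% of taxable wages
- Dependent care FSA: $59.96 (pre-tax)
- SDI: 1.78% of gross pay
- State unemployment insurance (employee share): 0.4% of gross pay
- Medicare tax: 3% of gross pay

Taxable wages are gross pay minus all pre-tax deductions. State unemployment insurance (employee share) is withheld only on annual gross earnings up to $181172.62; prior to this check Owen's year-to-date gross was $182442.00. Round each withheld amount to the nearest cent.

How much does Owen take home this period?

$1214.69

Employee pension contribution: $2908.20 × 0.0665 = $193.40
Dependent care FSA: $59.96
Pre-tax total = $193.40 + $59.96 = $253.36
Taxable wages = $2908.20 − $253.36 = $2654.84
Federal withholding: $2654.84 × 0.246 = $653.09
State income tax: $2654.84 × 0.072 = $191.15
Medicare tax: $2908.20 × 0.03 = $87.25
SDI: $2908.20 × 0.0178 = $51.77
State unemployment insurance (employee share): annual cap $181172.62 already reached (YTD $182442.00), so $0.00
Life insurance premium: $273.85
Charitable contribution: $183.04
Total deductions = $193.40 + $59.96 + $653.09 + $191.15 + $87.25 + $51.77 + $0.00 + $273.85 + $183.04 = $1693.51
Net pay = $2908.20 − $1693.51 = $1214.69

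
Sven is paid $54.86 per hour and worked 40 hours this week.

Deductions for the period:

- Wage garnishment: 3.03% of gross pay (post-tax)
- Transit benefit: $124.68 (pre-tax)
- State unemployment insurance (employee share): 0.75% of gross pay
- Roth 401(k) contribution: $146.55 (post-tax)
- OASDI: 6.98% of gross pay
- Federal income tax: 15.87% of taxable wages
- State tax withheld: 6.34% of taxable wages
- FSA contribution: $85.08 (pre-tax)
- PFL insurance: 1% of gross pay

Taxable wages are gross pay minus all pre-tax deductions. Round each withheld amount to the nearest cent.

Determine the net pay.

Gross pay: 40 × $54.86 = $2,194.40
Transit benefit: $124.68
FSA contribution: $85.08
Pre-tax total = $124.68 + $85.08 = $209.76
Taxable wages = $2,194.40 − $209.76 = $1,984.64
State tax withheld: $1,984.64 × 0.0634 = $125.83
Federal income tax: $1,984.64 × 0.1587 = $314.96
PFL insurance: $2,194.40 × 0.01 = $21.94
OASDI: $2,194.40 × 0.0698 = $153.17
State unemployment insurance (employee share): $2,194.40 × 0.0075 = $16.46
Roth 401(k) contribution: $146.55
Wage garnishment: $2,194.40 × 0.0303 = $66.49
Total deductions = $124.68 + $85.08 + $125.83 + $314.96 + $21.94 + $153.17 + $16.46 + $146.55 + $66.49 = $1,055.16
Net pay = $2,194.40 − $1,055.16 = $1,139.24

$1,139.24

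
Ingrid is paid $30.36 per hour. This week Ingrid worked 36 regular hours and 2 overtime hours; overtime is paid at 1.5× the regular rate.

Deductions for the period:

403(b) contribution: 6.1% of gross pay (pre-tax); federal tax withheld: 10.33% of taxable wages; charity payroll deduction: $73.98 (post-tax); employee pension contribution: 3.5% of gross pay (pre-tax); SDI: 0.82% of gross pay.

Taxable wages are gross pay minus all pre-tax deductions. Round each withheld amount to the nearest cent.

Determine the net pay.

Regular pay: 36 × $30.36 = $1,092.96
Overtime pay: 2 × $30.36 × 1.5 = $91.08
Gross pay = $1,092.96 + $91.08 = $1,184.04
403(b) contribution: $1,184.04 × 0.061 = $72.23
Employee pension contribution: $1,184.04 × 0.035 = $41.44
Pre-tax total = $72.23 + $41.44 = $113.67
Taxable wages = $1,184.04 − $113.67 = $1,070.37
Federal tax withheld: $1,070.37 × 0.1033 = $110.57
SDI: $1,184.04 × 0.0082 = $9.71
Charity payroll deduction: $73.98
Total deductions = $72.23 + $41.44 + $110.57 + $9.71 + $73.98 = $307.93
Net pay = $1,184.04 − $307.93 = $876.11

$876.11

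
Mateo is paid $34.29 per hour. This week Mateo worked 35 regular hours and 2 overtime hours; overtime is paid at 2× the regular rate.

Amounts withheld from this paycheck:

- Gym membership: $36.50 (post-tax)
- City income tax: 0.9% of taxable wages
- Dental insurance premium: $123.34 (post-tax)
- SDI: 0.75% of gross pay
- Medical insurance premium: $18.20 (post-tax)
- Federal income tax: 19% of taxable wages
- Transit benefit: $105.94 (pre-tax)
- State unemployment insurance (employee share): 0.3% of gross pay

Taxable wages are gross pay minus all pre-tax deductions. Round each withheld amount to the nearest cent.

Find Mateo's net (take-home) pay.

$794.25

Regular pay: 35 × $34.29 = $1200.15
Overtime pay: 2 × $34.29 × 2 = $137.16
Gross pay = $1200.15 + $137.16 = $1337.31
Transit benefit: $105.94
Taxable wages = $1337.31 − $105.94 = $1231.37
Federal income tax: $1231.37 × 0.19 = $233.96
City income tax: $1231.37 × 0.009 = $11.08
State unemployment insurance (employee share): $1337.31 × 0.003 = $4.01
SDI: $1337.31 × 0.0075 = $10.03
Medical insurance premium: $18.20
Dental insurance premium: $123.34
Gym membership: $36.50
Total deductions = $105.94 + $233.96 + $11.08 + $4.01 + $10.03 + $18.20 + $123.34 + $36.50 = $543.06
Net pay = $1337.31 − $543.06 = $794.25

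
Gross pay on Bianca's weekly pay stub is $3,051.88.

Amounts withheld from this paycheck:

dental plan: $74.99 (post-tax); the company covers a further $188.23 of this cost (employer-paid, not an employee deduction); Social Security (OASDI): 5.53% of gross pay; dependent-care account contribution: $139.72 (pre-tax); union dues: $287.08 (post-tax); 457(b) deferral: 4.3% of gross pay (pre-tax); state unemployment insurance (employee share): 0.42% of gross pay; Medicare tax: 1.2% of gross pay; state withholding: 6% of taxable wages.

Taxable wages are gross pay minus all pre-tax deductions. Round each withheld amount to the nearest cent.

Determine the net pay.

457(b) deferral: $3,051.88 × 0.043 = $131.23
Dependent-care account contribution: $139.72
Pre-tax total = $131.23 + $139.72 = $270.95
Taxable wages = $3,051.88 − $270.95 = $2,780.93
State withholding: $2,780.93 × 0.06 = $166.86
Medicare tax: $3,051.88 × 0.012 = $36.62
Social Security (OASDI): $3,051.88 × 0.0553 = $168.77
State unemployment insurance (employee share): $3,051.88 × 0.0042 = $12.82
Union dues: $287.08
Dental plan: $74.99
(Employer's $188.23 toward dental plan is not withheld from the employee.)
Total deductions = $131.23 + $139.72 + $166.86 + $36.62 + $168.77 + $12.82 + $287.08 + $74.99 = $1,018.09
Net pay = $3,051.88 − $1,018.09 = $2,033.79

$2,033.79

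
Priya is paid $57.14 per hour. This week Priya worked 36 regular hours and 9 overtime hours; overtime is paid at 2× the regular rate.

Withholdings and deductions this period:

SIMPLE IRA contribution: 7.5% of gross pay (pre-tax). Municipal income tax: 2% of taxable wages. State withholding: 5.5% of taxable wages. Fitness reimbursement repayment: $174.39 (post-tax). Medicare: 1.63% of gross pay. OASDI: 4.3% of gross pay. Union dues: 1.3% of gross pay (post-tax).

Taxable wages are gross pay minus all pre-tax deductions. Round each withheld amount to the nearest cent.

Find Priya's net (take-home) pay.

$2242.61

Regular pay: 36 × $57.14 = $2057.04
Overtime pay: 9 × $57.14 × 2 = $1028.52
Gross pay = $2057.04 + $1028.52 = $3085.56
SIMPLE IRA contribution: $3085.56 × 0.075 = $231.42
Taxable wages = $3085.56 − $231.42 = $2854.14
Municipal income tax: $2854.14 × 0.02 = $57.08
State withholding: $2854.14 × 0.055 = $156.98
OASDI: $3085.56 × 0.043 = $132.68
Medicare: $3085.56 × 0.0163 = $50.29
Fitness reimbursement repayment: $174.39
Union dues: $3085.56 × 0.013 = $40.11
Total deductions = $231.42 + $57.08 + $156.98 + $132.68 + $50.29 + $174.39 + $40.11 = $842.95
Net pay = $3085.56 − $842.95 = $2242.61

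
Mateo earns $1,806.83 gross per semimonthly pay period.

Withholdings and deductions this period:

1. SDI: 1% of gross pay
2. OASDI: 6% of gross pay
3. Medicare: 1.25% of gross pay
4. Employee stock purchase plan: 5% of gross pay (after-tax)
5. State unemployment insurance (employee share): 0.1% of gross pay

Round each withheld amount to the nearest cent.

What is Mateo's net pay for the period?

$1,565.61

State unemployment insurance (employee share): $1,806.83 × 0.001 = $1.81
SDI: $1,806.83 × 0.01 = $18.07
OASDI: $1,806.83 × 0.06 = $108.41
Medicare: $1,806.83 × 0.0125 = $22.59
Employee stock purchase plan: $1,806.83 × 0.05 = $90.34
Total deductions = $1.81 + $18.07 + $108.41 + $22.59 + $90.34 = $241.22
Net pay = $1,806.83 − $241.22 = $1,565.61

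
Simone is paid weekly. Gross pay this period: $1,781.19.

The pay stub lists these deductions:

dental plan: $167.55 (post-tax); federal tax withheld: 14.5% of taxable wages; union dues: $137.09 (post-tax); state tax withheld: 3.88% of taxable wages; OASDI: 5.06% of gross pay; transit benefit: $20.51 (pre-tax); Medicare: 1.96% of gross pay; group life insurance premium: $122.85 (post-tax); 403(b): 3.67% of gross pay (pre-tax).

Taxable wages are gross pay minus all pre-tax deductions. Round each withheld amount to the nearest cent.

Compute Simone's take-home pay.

403(b): $1,781.19 × 0.0367 = $65.37
Transit benefit: $20.51
Pre-tax total = $65.37 + $20.51 = $85.88
Taxable wages = $1,781.19 − $85.88 = $1,695.31
Federal tax withheld: $1,695.31 × 0.145 = $245.82
State tax withheld: $1,695.31 × 0.0388 = $65.78
Medicare: $1,781.19 × 0.0196 = $34.91
OASDI: $1,781.19 × 0.0506 = $90.13
Union dues: $137.09
Dental plan: $167.55
Group life insurance premium: $122.85
Total deductions = $65.37 + $20.51 + $245.82 + $65.78 + $34.91 + $90.13 + $137.09 + $167.55 + $122.85 = $950.01
Net pay = $1,781.19 − $950.01 = $831.18

$831.18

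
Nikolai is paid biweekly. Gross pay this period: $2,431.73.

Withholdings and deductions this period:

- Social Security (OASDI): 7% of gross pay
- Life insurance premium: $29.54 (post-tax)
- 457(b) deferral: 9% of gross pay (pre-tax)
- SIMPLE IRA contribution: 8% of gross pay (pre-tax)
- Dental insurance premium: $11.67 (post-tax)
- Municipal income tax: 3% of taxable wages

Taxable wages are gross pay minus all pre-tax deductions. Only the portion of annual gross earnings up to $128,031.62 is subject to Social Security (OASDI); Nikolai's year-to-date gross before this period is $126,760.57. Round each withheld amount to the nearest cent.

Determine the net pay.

$1,827.60

457(b) deferral: $2,431.73 × 0.09 = $218.86
SIMPLE IRA contribution: $2,431.73 × 0.08 = $194.54
Pre-tax total = $218.86 + $194.54 = $413.40
Taxable wages = $2,431.73 − $413.40 = $2,018.33
Municipal income tax: $2,018.33 × 0.03 = $60.55
Social Security (OASDI): only $128,031.62 − $126,760.57 = $1,271.05 of this check is subject → $1,271.05 × 0.07 = $88.97
Dental insurance premium: $11.67
Life insurance premium: $29.54
Total deductions = $218.86 + $194.54 + $60.55 + $88.97 + $11.67 + $29.54 = $604.13
Net pay = $2,431.73 − $604.13 = $1,827.60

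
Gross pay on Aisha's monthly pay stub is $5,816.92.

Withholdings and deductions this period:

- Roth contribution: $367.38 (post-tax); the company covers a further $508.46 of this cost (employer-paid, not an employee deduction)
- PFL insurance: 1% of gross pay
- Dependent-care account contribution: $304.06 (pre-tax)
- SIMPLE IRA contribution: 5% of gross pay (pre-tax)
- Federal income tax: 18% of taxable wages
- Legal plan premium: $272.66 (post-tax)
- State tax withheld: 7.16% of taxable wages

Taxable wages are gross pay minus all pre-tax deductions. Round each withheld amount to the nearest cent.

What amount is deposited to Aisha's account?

$3,209.94

Dependent-care account contribution: $304.06
SIMPLE IRA contribution: $5,816.92 × 0.05 = $290.85
Pre-tax total = $304.06 + $290.85 = $594.91
Taxable wages = $5,816.92 − $594.91 = $5,222.01
Federal income tax: $5,222.01 × 0.18 = $939.96
State tax withheld: $5,222.01 × 0.0716 = $373.90
PFL insurance: $5,816.92 × 0.01 = $58.17
Roth contribution: $367.38
Legal plan premium: $272.66
(Employer's $508.46 toward Roth contribution is not withheld from the employee.)
Total deductions = $304.06 + $290.85 + $939.96 + $373.90 + $58.17 + $367.38 + $272.66 = $2,606.98
Net pay = $5,816.92 − $2,606.98 = $3,209.94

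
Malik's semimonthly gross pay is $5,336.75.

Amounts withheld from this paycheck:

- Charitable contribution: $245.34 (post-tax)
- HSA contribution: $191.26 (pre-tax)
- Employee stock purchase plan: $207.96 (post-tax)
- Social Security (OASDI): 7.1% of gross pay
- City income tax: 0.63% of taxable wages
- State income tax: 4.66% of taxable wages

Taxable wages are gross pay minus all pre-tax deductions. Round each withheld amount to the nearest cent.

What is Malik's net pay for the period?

$4,041.08

HSA contribution: $191.26
Taxable wages = $5,336.75 − $191.26 = $5,145.49
City income tax: $5,145.49 × 0.0063 = $32.42
State income tax: $5,145.49 × 0.0466 = $239.78
Social Security (OASDI): $5,336.75 × 0.071 = $378.91
Employee stock purchase plan: $207.96
Charitable contribution: $245.34
Total deductions = $191.26 + $32.42 + $239.78 + $378.91 + $207.96 + $245.34 = $1,295.67
Net pay = $5,336.75 − $1,295.67 = $4,041.08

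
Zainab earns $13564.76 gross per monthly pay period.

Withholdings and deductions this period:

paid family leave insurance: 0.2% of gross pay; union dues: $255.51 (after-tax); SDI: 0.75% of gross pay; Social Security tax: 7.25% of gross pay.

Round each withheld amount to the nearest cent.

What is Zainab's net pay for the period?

SDI: $13564.76 × 0.0075 = $101.74
Paid family leave insurance: $13564.76 × 0.002 = $27.13
Social Security tax: $13564.76 × 0.0725 = $983.45
Union dues: $255.51
Total deductions = $101.74 + $27.13 + $983.45 + $255.51 = $1367.83
Net pay = $13564.76 − $1367.83 = $12196.93

$12196.93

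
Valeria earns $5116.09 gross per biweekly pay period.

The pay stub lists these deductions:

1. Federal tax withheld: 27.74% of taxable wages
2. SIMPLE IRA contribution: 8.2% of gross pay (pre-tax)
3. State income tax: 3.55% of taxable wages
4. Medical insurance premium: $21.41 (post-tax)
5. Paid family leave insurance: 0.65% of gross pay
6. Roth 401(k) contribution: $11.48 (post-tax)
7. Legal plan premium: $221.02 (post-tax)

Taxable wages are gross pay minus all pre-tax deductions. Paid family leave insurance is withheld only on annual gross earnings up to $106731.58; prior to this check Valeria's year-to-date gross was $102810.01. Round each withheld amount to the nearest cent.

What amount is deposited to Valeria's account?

SIMPLE IRA contribution: $5116.09 × 0.082 = $419.52
Taxable wages = $5116.09 − $419.52 = $4696.57
State income tax: $4696.57 × 0.0355 = $166.73
Federal tax withheld: $4696.57 × 0.2774 = $1302.83
Paid family leave insurance: only $106731.58 − $102810.01 = $3921.57 of this check is subject → $3921.57 × 0.0065 = $25.49
Medical insurance premium: $21.41
Legal plan premium: $221.02
Roth 401(k) contribution: $11.48
Total deductions = $419.52 + $166.73 + $1302.83 + $25.49 + $21.41 + $221.02 + $11.48 = $2168.48
Net pay = $5116.09 − $2168.48 = $2947.61

$2947.61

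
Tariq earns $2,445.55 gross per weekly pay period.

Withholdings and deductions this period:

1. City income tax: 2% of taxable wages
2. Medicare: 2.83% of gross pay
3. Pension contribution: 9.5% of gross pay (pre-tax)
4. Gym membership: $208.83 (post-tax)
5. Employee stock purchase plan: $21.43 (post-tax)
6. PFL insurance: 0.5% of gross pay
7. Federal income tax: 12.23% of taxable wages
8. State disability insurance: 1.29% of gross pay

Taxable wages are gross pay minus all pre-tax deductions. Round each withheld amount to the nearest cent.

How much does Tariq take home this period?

$1,555.03

Pension contribution: $2,445.55 × 0.095 = $232.33
Taxable wages = $2,445.55 − $232.33 = $2,213.22
City income tax: $2,213.22 × 0.02 = $44.26
Federal income tax: $2,213.22 × 0.1223 = $270.68
PFL insurance: $2,445.55 × 0.005 = $12.23
Medicare: $2,445.55 × 0.0283 = $69.21
State disability insurance: $2,445.55 × 0.0129 = $31.55
Employee stock purchase plan: $21.43
Gym membership: $208.83
Total deductions = $232.33 + $44.26 + $270.68 + $12.23 + $69.21 + $31.55 + $21.43 + $208.83 = $890.52
Net pay = $2,445.55 − $890.52 = $1,555.03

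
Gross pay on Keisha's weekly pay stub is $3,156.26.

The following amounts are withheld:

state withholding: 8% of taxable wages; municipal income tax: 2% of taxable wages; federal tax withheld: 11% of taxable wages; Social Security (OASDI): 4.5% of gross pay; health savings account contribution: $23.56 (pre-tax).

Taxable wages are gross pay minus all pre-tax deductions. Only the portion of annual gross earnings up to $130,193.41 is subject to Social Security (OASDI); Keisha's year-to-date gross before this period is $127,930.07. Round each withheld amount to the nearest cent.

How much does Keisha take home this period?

Health savings account contribution: $23.56
Taxable wages = $3,156.26 − $23.56 = $3,132.70
Municipal income tax: $3,132.70 × 0.02 = $62.65
Federal tax withheld: $3,132.70 × 0.11 = $344.60
State withholding: $3,132.70 × 0.08 = $250.62
Social Security (OASDI): only $130,193.41 − $127,930.07 = $2,263.34 of this check is subject → $2,263.34 × 0.045 = $101.85
Total deductions = $23.56 + $62.65 + $344.60 + $250.62 + $101.85 = $783.28
Net pay = $3,156.26 − $783.28 = $2,372.98

$2,372.98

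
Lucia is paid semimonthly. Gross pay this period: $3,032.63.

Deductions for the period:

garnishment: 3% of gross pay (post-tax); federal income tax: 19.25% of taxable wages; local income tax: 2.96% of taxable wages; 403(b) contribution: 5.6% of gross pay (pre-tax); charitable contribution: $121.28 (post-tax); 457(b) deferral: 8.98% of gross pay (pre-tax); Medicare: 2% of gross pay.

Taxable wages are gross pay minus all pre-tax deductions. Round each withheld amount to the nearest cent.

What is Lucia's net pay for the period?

457(b) deferral: $3,032.63 × 0.0898 = $272.33
403(b) contribution: $3,032.63 × 0.056 = $169.83
Pre-tax total = $272.33 + $169.83 = $442.16
Taxable wages = $3,032.63 − $442.16 = $2,590.47
Local income tax: $2,590.47 × 0.0296 = $76.68
Federal income tax: $2,590.47 × 0.1925 = $498.67
Medicare: $3,032.63 × 0.02 = $60.65
Charitable contribution: $121.28
Garnishment: $3,032.63 × 0.03 = $90.98
Total deductions = $272.33 + $169.83 + $76.68 + $498.67 + $60.65 + $121.28 + $90.98 = $1,290.42
Net pay = $3,032.63 − $1,290.42 = $1,742.21

$1,742.21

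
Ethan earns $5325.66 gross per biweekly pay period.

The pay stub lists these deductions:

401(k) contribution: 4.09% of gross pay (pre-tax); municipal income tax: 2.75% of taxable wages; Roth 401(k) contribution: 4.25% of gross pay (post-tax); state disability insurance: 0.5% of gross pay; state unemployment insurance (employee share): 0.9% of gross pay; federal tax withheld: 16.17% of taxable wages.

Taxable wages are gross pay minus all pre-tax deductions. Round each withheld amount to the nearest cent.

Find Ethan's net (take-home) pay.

$3840.53

401(k) contribution: $5325.66 × 0.0409 = $217.82
Taxable wages = $5325.66 − $217.82 = $5107.84
Municipal income tax: $5107.84 × 0.0275 = $140.47
Federal tax withheld: $5107.84 × 0.1617 = $825.94
State unemployment insurance (employee share): $5325.66 × 0.009 = $47.93
State disability insurance: $5325.66 × 0.005 = $26.63
Roth 401(k) contribution: $5325.66 × 0.0425 = $226.34
Total deductions = $217.82 + $140.47 + $825.94 + $47.93 + $26.63 + $226.34 = $1485.13
Net pay = $5325.66 − $1485.13 = $3840.53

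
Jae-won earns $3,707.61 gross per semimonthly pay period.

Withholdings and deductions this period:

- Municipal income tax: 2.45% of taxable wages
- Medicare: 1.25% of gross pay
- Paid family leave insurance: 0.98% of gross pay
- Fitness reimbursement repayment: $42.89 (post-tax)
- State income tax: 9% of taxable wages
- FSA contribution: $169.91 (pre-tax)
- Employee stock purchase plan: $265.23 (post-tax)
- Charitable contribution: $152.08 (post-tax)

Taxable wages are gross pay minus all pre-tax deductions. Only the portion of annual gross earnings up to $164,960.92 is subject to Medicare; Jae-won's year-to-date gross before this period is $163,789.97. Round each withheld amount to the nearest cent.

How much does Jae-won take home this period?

$2,621.47

FSA contribution: $169.91
Taxable wages = $3,707.61 − $169.91 = $3,537.70
State income tax: $3,537.70 × 0.09 = $318.39
Municipal income tax: $3,537.70 × 0.0245 = $86.67
Medicare: only $164,960.92 − $163,789.97 = $1,170.95 of this check is subject → $1,170.95 × 0.0125 = $14.64
Paid family leave insurance: $3,707.61 × 0.0098 = $36.33
Employee stock purchase plan: $265.23
Fitness reimbursement repayment: $42.89
Charitable contribution: $152.08
Total deductions = $169.91 + $318.39 + $86.67 + $14.64 + $36.33 + $265.23 + $42.89 + $152.08 = $1,086.14
Net pay = $3,707.61 − $1,086.14 = $2,621.47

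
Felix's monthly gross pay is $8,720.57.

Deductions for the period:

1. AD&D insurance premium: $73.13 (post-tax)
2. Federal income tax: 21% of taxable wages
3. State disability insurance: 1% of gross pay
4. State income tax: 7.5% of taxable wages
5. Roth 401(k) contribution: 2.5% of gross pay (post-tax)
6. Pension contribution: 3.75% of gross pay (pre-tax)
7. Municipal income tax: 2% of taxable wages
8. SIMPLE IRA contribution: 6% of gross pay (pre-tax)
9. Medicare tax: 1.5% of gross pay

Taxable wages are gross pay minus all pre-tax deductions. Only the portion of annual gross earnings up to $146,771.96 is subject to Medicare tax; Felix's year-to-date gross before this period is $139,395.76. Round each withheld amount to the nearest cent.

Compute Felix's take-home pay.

SIMPLE IRA contribution: $8,720.57 × 0.06 = $523.23
Pension contribution: $8,720.57 × 0.0375 = $327.02
Pre-tax total = $523.23 + $327.02 = $850.25
Taxable wages = $8,720.57 − $850.25 = $7,870.32
Federal income tax: $7,870.32 × 0.21 = $1,652.77
Municipal income tax: $7,870.32 × 0.02 = $157.41
State income tax: $7,870.32 × 0.075 = $590.27
State disability insurance: $8,720.57 × 0.01 = $87.21
Medicare tax: only $146,771.96 − $139,395.76 = $7,376.20 of this check is subject → $7,376.20 × 0.015 = $110.64
AD&D insurance premium: $73.13
Roth 401(k) contribution: $8,720.57 × 0.025 = $218.01
Total deductions = $523.23 + $327.02 + $1,652.77 + $157.41 + $590.27 + $87.21 + $110.64 + $73.13 + $218.01 = $3,739.69
Net pay = $8,720.57 − $3,739.69 = $4,980.88

$4,980.88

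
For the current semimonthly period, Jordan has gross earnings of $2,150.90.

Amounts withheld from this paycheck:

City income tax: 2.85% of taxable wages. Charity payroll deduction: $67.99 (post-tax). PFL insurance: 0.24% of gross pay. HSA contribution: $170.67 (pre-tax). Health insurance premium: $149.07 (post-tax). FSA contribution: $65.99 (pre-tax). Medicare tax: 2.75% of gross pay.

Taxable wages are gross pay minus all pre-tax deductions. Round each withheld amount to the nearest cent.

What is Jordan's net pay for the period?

HSA contribution: $170.67
FSA contribution: $65.99
Pre-tax total = $170.67 + $65.99 = $236.66
Taxable wages = $2,150.90 − $236.66 = $1,914.24
City income tax: $1,914.24 × 0.0285 = $54.56
PFL insurance: $2,150.90 × 0.0024 = $5.16
Medicare tax: $2,150.90 × 0.0275 = $59.15
Health insurance premium: $149.07
Charity payroll deduction: $67.99
Total deductions = $170.67 + $65.99 + $54.56 + $5.16 + $59.15 + $149.07 + $67.99 = $572.59
Net pay = $2,150.90 − $572.59 = $1,578.31

$1,578.31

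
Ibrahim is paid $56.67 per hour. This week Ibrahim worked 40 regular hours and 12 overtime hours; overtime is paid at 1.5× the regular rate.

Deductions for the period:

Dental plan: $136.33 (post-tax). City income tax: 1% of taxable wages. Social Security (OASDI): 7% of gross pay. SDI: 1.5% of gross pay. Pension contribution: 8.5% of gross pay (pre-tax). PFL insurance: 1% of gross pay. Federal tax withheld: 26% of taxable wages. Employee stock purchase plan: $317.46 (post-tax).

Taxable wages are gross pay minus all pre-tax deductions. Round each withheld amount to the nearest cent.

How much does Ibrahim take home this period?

Regular pay: 40 × $56.67 = $2,266.80
Overtime pay: 12 × $56.67 × 1.5 = $1,020.06
Gross pay = $2,266.80 + $1,020.06 = $3,286.86
Pension contribution: $3,286.86 × 0.085 = $279.38
Taxable wages = $3,286.86 − $279.38 = $3,007.48
City income tax: $3,007.48 × 0.01 = $30.07
Federal tax withheld: $3,007.48 × 0.26 = $781.94
SDI: $3,286.86 × 0.015 = $49.30
PFL insurance: $3,286.86 × 0.01 = $32.87
Social Security (OASDI): $3,286.86 × 0.07 = $230.08
Dental plan: $136.33
Employee stock purchase plan: $317.46
Total deductions = $279.38 + $30.07 + $781.94 + $49.30 + $32.87 + $230.08 + $136.33 + $317.46 = $1,857.43
Net pay = $3,286.86 − $1,857.43 = $1,429.43

$1,429.43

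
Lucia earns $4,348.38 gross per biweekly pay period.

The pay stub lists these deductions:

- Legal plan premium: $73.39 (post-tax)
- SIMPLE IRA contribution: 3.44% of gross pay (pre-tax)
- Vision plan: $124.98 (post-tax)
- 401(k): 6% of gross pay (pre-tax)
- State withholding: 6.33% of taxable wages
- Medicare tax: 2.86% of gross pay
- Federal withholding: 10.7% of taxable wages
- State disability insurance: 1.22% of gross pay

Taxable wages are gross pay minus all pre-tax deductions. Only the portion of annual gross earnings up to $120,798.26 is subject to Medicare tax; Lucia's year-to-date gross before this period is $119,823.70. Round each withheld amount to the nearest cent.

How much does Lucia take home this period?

401(k): $4,348.38 × 0.06 = $260.90
SIMPLE IRA contribution: $4,348.38 × 0.0344 = $149.58
Pre-tax total = $260.90 + $149.58 = $410.48
Taxable wages = $4,348.38 − $410.48 = $3,937.90
Federal withholding: $3,937.90 × 0.107 = $421.36
State withholding: $3,937.90 × 0.0633 = $249.27
Medicare tax: only $120,798.26 − $119,823.70 = $974.56 of this check is subject → $974.56 × 0.0286 = $27.87
State disability insurance: $4,348.38 × 0.0122 = $53.05
Vision plan: $124.98
Legal plan premium: $73.39
Total deductions = $260.90 + $149.58 + $421.36 + $249.27 + $27.87 + $53.05 + $124.98 + $73.39 = $1,360.40
Net pay = $4,348.38 − $1,360.40 = $2,987.98

$2,987.98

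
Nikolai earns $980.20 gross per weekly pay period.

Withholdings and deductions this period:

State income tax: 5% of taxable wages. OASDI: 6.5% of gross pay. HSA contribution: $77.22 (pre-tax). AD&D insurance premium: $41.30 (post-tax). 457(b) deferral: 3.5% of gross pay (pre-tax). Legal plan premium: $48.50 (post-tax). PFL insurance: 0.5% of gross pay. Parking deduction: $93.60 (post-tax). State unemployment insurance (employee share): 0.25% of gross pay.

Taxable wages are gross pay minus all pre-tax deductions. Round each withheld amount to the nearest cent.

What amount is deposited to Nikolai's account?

$570.78

HSA contribution: $77.22
457(b) deferral: $980.20 × 0.035 = $34.31
Pre-tax total = $77.22 + $34.31 = $111.53
Taxable wages = $980.20 − $111.53 = $868.67
State income tax: $868.67 × 0.05 = $43.43
State unemployment insurance (employee share): $980.20 × 0.0025 = $2.45
OASDI: $980.20 × 0.065 = $63.71
PFL insurance: $980.20 × 0.005 = $4.90
AD&D insurance premium: $41.30
Parking deduction: $93.60
Legal plan premium: $48.50
Total deductions = $77.22 + $34.31 + $43.43 + $2.45 + $63.71 + $4.90 + $41.30 + $93.60 + $48.50 = $409.42
Net pay = $980.20 − $409.42 = $570.78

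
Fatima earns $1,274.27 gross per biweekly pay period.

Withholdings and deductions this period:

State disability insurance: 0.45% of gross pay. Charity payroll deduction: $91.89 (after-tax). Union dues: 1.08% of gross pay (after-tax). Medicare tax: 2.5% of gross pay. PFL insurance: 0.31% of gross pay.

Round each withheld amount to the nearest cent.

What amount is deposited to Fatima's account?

State disability insurance: $1,274.27 × 0.0045 = $5.73
PFL insurance: $1,274.27 × 0.0031 = $3.95
Medicare tax: $1,274.27 × 0.025 = $31.86
Union dues: $1,274.27 × 0.0108 = $13.76
Charity payroll deduction: $91.89
Total deductions = $5.73 + $3.95 + $31.86 + $13.76 + $91.89 = $147.19
Net pay = $1,274.27 − $147.19 = $1,127.08

$1,127.08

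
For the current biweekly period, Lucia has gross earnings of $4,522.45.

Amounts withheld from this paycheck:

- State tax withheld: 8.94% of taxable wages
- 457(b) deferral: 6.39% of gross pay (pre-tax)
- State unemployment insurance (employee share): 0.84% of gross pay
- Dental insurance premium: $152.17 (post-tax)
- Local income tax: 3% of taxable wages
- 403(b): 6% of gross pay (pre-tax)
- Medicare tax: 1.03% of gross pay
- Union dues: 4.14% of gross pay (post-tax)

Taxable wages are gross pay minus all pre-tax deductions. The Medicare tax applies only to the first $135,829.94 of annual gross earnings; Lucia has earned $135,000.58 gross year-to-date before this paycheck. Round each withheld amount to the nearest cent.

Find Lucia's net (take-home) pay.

$3,103.12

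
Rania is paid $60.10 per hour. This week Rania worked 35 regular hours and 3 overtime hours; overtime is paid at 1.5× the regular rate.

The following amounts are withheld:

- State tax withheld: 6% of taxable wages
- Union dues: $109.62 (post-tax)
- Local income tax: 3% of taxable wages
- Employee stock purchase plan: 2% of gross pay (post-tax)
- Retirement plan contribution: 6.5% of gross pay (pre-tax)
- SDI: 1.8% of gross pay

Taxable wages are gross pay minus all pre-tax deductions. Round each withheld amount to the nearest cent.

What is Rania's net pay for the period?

Regular pay: 35 × $60.10 = $2103.50
Overtime pay: 3 × $60.10 × 1.5 = $270.45
Gross pay = $2103.50 + $270.45 = $2373.95
Retirement plan contribution: $2373.95 × 0.065 = $154.31
Taxable wages = $2373.95 − $154.31 = $2219.64
State tax withheld: $2219.64 × 0.06 = $133.18
Local income tax: $2219.64 × 0.03 = $66.59
SDI: $2373.95 × 0.018 = $42.73
Employee stock purchase plan: $2373.95 × 0.02 = $47.48
Union dues: $109.62
Total deductions = $154.31 + $133.18 + $66.59 + $42.73 + $47.48 + $109.62 = $553.91
Net pay = $2373.95 − $553.91 = $1820.04

$1820.04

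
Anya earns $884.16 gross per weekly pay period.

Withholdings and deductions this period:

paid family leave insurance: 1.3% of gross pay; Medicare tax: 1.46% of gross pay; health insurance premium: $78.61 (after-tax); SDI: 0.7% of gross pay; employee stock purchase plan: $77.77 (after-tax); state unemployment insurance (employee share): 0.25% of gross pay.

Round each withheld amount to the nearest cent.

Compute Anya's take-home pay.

$694.98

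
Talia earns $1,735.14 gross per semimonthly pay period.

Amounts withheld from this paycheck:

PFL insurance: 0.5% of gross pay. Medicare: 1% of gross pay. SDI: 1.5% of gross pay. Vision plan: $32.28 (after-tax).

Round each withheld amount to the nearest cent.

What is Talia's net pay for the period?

SDI: $1,735.14 × 0.015 = $26.03
Medicare: $1,735.14 × 0.01 = $17.35
PFL insurance: $1,735.14 × 0.005 = $8.68
Vision plan: $32.28
Total deductions = $26.03 + $17.35 + $8.68 + $32.28 = $84.34
Net pay = $1,735.14 − $84.34 = $1,650.80

$1,650.80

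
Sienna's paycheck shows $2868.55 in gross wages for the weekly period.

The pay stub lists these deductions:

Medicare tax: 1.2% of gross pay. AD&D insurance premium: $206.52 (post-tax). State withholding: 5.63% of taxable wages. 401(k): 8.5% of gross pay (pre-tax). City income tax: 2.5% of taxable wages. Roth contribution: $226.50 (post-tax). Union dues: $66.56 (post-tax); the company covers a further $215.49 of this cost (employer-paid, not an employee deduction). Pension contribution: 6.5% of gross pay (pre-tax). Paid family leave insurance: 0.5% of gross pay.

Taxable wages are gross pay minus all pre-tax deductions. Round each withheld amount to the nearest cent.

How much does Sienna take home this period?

$1691.69

Pension contribution: $2868.55 × 0.065 = $186.46
401(k): $2868.55 × 0.085 = $243.83
Pre-tax total = $186.46 + $243.83 = $430.29
Taxable wages = $2868.55 − $430.29 = $2438.26
State withholding: $2438.26 × 0.0563 = $137.27
City income tax: $2438.26 × 0.025 = $60.96
Paid family leave insurance: $2868.55 × 0.005 = $14.34
Medicare tax: $2868.55 × 0.012 = $34.42
Union dues: $66.56
Roth contribution: $226.50
AD&D insurance premium: $206.52
(Employer's $215.49 toward union dues is not withheld from the employee.)
Total deductions = $186.46 + $243.83 + $137.27 + $60.96 + $14.34 + $34.42 + $66.56 + $226.50 + $206.52 = $1176.86
Net pay = $2868.55 − $1176.86 = $1691.69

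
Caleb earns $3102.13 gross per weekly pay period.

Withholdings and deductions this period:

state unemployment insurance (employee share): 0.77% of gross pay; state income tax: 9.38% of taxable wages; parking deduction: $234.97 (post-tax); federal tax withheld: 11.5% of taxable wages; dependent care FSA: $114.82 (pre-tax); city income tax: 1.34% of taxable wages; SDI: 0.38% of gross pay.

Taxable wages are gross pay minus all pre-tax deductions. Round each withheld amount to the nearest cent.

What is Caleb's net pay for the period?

Dependent care FSA: $114.82
Taxable wages = $3102.13 − $114.82 = $2987.31
State income tax: $2987.31 × 0.0938 = $280.21
City income tax: $2987.31 × 0.0134 = $40.03
Federal tax withheld: $2987.31 × 0.115 = $343.54
State unemployment insurance (employee share): $3102.13 × 0.0077 = $23.89
SDI: $3102.13 × 0.0038 = $11.79
Parking deduction: $234.97
Total deductions = $114.82 + $280.21 + $40.03 + $343.54 + $23.89 + $11.79 + $234.97 = $1049.25
Net pay = $3102.13 − $1049.25 = $2052.88

$2052.88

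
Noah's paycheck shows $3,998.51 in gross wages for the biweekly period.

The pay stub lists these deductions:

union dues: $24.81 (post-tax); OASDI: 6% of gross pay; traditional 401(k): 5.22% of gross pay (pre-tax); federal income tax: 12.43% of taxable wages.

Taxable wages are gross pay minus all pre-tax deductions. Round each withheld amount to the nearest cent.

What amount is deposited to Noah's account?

Traditional 401(k): $3,998.51 × 0.0522 = $208.72
Taxable wages = $3,998.51 − $208.72 = $3,789.79
Federal income tax: $3,789.79 × 0.1243 = $471.07
OASDI: $3,998.51 × 0.06 = $239.91
Union dues: $24.81
Total deductions = $208.72 + $471.07 + $239.91 + $24.81 = $944.51
Net pay = $3,998.51 − $944.51 = $3,054.00

$3,054.00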